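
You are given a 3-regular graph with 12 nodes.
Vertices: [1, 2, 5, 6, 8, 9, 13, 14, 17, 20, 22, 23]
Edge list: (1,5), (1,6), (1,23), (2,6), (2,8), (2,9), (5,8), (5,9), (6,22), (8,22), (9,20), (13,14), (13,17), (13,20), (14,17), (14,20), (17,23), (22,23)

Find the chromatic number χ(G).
Clique number ω(G) = 3 (lower bound: χ ≥ ω).
The clique on [13, 14, 17] has size 3, forcing χ ≥ 3, and the coloring below uses 3 colors, so χ(G) = 3.
A valid 3-coloring: color 1: [2, 5, 17, 20, 22]; color 2: [6, 8, 9, 13, 23]; color 3: [1, 14].

χ(G) = 3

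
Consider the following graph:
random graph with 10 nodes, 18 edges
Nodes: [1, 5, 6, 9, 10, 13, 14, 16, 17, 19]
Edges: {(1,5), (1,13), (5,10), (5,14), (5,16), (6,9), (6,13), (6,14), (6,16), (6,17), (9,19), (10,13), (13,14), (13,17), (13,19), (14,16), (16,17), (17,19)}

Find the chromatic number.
Clique number ω(G) = 3 (lower bound: χ ≥ ω).
The clique on [5, 14, 16] has size 3, forcing χ ≥ 3, and the coloring below uses 3 colors, so χ(G) = 3.
A valid 3-coloring: color 1: [9, 13, 16]; color 2: [5, 6, 19]; color 3: [1, 10, 14, 17].

χ(G) = 3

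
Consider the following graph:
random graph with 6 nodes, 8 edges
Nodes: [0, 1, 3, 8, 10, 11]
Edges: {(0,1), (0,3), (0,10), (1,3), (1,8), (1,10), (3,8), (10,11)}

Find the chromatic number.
Clique number ω(G) = 3 (lower bound: χ ≥ ω).
The clique on [0, 1, 10] has size 3, forcing χ ≥ 3, and the coloring below uses 3 colors, so χ(G) = 3.
A valid 3-coloring: color 1: [1, 11]; color 2: [0, 8]; color 3: [3, 10].

χ(G) = 3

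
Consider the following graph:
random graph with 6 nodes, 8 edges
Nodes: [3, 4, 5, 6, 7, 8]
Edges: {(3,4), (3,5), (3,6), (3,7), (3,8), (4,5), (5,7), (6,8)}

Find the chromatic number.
χ(G) = 3

Clique number ω(G) = 3 (lower bound: χ ≥ ω).
The clique on [3, 6, 8] has size 3, forcing χ ≥ 3, and the coloring below uses 3 colors, so χ(G) = 3.
A valid 3-coloring: color 1: [3]; color 2: [5, 6]; color 3: [4, 7, 8].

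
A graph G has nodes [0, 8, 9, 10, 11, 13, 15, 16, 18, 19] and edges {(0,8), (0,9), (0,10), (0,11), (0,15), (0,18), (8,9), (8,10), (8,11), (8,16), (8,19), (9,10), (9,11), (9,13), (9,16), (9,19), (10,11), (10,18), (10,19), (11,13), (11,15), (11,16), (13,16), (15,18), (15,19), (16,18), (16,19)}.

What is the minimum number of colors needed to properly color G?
Clique number ω(G) = 5 (lower bound: χ ≥ ω).
The clique on [0, 8, 9, 10, 11] has size 5, forcing χ ≥ 5, and the coloring below uses 5 colors, so χ(G) = 5.
A valid 5-coloring: color 1: [9, 18]; color 2: [11, 19]; color 3: [0, 16]; color 4: [10, 13, 15]; color 5: [8].

χ(G) = 5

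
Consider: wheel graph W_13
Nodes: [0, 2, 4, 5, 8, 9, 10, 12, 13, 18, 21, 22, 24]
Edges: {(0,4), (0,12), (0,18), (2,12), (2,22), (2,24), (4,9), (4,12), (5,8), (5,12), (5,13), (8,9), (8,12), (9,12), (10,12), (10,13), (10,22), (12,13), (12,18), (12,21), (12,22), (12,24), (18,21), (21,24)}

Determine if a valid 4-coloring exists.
A valid 4-coloring: color 1: [12]; color 2: [4, 8, 13, 18, 22, 24]; color 3: [0, 2, 5, 9, 10, 21].
(χ(G) = 3 ≤ 4.)

Yes, G is 4-colorable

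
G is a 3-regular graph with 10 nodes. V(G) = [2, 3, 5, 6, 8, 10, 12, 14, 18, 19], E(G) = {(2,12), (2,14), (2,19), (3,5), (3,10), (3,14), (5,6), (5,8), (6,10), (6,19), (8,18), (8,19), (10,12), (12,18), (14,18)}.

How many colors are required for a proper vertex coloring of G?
Clique number ω(G) = 2 (lower bound: χ ≥ ω).
Odd cycle [12, 2, 19, 8, 18] needs 3 colors (χ ≥ 3).
The coloring below uses 3 colors, so χ(G) = 3.
A valid 3-coloring: color 1: [2, 8, 10]; color 2: [5, 12, 14, 19]; color 3: [3, 6, 18].

χ(G) = 3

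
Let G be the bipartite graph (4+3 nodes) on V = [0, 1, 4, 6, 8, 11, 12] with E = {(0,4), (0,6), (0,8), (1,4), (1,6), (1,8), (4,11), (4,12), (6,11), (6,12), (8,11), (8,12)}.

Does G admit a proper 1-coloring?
Edge (0,8) forces its endpoints to differ, so 1 color is not enough.

No, G is not 1-colorable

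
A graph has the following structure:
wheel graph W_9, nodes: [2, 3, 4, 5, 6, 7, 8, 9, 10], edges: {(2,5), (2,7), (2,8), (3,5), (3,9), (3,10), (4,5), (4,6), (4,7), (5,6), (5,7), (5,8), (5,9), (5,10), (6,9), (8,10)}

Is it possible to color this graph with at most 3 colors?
Yes, G is 3-colorable

A valid 3-coloring: color 1: [5]; color 2: [2, 4, 9, 10]; color 3: [3, 6, 7, 8].
(χ(G) = 3 ≤ 3.)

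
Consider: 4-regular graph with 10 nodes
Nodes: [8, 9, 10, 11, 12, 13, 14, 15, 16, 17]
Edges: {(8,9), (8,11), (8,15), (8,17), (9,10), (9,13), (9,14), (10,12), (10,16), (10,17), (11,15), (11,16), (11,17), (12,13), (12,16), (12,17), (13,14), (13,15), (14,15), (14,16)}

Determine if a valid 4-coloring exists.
A valid 4-coloring: color 1: [9, 12, 15]; color 2: [10, 11, 14]; color 3: [13, 16, 17]; color 4: [8].
(χ(G) = 3 ≤ 4.)

Yes, G is 4-colorable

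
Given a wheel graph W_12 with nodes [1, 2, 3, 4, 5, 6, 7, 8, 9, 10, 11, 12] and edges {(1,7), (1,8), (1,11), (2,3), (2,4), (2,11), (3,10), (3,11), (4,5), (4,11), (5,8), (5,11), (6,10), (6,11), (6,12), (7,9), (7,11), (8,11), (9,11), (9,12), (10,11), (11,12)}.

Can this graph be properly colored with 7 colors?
Yes, G is 7-colorable

A valid 7-coloring: color 1: [11]; color 2: [1, 3, 5, 6, 9]; color 3: [2, 7, 8, 10, 12]; color 4: [4].
(χ(G) = 4 ≤ 7.)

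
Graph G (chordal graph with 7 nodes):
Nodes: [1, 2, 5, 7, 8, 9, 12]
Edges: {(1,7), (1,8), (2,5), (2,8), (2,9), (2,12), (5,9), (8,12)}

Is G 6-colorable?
Yes, G is 6-colorable

A valid 6-coloring: color 1: [1, 2]; color 2: [7, 8, 9]; color 3: [5, 12].
(χ(G) = 3 ≤ 6.)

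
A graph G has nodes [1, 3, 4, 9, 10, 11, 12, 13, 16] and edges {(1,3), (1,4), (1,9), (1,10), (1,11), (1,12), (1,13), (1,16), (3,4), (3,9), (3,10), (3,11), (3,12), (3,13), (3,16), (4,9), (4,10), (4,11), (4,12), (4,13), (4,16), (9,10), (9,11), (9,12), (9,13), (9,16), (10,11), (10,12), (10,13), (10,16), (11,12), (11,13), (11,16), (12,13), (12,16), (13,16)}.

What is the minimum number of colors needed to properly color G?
Clique number ω(G) = 9 (lower bound: χ ≥ ω).
The clique on [1, 3, 4, 9, 10, 11, 12, 13, 16] has size 9, forcing χ ≥ 9, and the coloring below uses 9 colors, so χ(G) = 9.
A valid 9-coloring: color 1: [4]; color 2: [10]; color 3: [11]; color 4: [1]; color 5: [16]; color 6: [3]; color 7: [9]; color 8: [12]; color 9: [13].

χ(G) = 9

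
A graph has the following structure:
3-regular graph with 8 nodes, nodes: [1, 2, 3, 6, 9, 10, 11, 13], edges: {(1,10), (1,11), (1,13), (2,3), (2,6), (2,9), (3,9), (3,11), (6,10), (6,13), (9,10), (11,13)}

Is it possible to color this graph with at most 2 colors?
No, G is not 2-colorable

The clique on vertices [1, 11, 13] has size 3 > 2, so it alone needs 3 colors.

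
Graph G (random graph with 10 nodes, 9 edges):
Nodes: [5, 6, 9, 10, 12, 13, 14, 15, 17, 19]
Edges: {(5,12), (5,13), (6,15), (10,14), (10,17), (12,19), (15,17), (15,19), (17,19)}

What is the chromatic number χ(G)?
Clique number ω(G) = 3 (lower bound: χ ≥ ω).
The clique on [15, 17, 19] has size 3, forcing χ ≥ 3, and the coloring below uses 3 colors, so χ(G) = 3.
A valid 3-coloring: color 1: [6, 9, 12, 13, 14, 17]; color 2: [5, 10, 19]; color 3: [15].

χ(G) = 3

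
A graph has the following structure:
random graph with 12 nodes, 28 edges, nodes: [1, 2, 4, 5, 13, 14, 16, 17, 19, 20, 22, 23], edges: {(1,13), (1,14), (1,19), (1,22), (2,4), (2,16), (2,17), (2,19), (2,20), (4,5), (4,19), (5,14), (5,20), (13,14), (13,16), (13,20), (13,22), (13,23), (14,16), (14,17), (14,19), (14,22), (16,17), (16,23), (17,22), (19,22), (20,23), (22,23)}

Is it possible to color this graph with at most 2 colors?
The clique on vertices [1, 14, 19, 22] has size 4 > 2, so it alone needs 4 colors.

No, G is not 2-colorable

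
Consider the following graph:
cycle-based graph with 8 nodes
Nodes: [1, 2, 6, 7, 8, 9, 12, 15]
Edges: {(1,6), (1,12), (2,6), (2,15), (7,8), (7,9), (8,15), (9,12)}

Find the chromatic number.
χ(G) = 2

Clique number ω(G) = 2 (lower bound: χ ≥ ω).
The graph is bipartite (no odd cycle), so 2 colors suffice: χ(G) = 2.
A valid 2-coloring: color 1: [6, 7, 12, 15]; color 2: [1, 2, 8, 9].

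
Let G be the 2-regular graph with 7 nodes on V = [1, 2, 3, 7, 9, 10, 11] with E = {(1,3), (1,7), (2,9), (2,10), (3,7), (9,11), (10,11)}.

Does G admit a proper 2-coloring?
The clique on vertices [1, 3, 7] has size 3 > 2, so it alone needs 3 colors.

No, G is not 2-colorable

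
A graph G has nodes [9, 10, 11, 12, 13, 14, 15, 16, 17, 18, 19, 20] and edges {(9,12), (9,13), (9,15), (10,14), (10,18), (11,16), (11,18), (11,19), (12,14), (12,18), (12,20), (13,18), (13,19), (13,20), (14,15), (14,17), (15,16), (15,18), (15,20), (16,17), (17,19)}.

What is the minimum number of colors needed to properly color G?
Clique number ω(G) = 2 (lower bound: χ ≥ ω).
The graph is bipartite (no odd cycle), so 2 colors suffice: χ(G) = 2.
A valid 2-coloring: color 1: [10, 11, 12, 13, 15, 17]; color 2: [9, 14, 16, 18, 19, 20].

χ(G) = 2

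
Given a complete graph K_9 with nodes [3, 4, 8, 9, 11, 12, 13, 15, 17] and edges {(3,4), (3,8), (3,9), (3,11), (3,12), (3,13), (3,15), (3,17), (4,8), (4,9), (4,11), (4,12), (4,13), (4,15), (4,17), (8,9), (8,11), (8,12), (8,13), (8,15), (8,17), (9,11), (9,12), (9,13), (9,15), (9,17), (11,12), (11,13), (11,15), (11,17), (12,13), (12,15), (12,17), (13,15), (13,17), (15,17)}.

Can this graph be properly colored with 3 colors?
No, G is not 3-colorable

The clique on vertices [3, 4, 8, 9, 11, 12, 13, 15, 17] has size 9 > 3, so it alone needs 9 colors.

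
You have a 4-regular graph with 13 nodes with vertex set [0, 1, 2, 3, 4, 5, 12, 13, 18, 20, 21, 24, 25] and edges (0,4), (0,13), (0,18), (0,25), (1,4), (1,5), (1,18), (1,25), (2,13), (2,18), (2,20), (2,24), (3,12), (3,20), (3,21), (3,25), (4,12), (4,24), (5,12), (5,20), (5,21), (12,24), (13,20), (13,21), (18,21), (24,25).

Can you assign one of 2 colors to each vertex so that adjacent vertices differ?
The clique on vertices [2, 13, 20] has size 3 > 2, so it alone needs 3 colors.

No, G is not 2-colorable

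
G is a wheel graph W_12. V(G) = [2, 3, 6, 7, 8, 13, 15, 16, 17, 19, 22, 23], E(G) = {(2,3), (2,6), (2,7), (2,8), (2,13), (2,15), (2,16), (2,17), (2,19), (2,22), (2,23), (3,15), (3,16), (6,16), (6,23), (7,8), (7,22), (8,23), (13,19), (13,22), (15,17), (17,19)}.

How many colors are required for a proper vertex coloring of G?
χ(G) = 4

Clique number ω(G) = 3 (lower bound: χ ≥ ω).
Odd cycle [15, 3, 16, 6, 23, 8, 7, 22, 13, 19, 17] needs 3 colors (χ ≥ 3).
Vertex 2 is adjacent to every vertex of [3, 6, 7, 8, 13, 15, 16, 17, 19, 22, 23], which already need 3 colors among themselves, so 2 needs a new color (χ ≥ 4).
The coloring below uses 4 colors, so χ(G) = 4.
A valid 4-coloring: color 1: [2]; color 2: [7, 15, 16, 19, 23]; color 3: [3, 6, 8, 17, 22]; color 4: [13].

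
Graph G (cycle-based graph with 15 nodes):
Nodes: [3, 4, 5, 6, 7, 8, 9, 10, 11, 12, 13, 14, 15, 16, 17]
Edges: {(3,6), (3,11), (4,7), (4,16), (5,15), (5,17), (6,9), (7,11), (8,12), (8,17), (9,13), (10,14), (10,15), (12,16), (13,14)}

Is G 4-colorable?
Yes, G is 4-colorable

A valid 4-coloring: color 1: [3, 7, 8, 9, 14, 15, 16]; color 2: [4, 6, 10, 11, 12, 13, 17]; color 3: [5].
(χ(G) = 3 ≤ 4.)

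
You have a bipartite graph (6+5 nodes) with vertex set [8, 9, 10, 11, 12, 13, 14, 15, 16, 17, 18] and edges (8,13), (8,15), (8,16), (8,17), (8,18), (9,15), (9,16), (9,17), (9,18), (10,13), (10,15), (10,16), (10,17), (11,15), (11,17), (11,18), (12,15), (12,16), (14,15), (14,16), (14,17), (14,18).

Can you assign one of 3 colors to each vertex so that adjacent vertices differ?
Yes, G is 3-colorable

A valid 3-coloring: color 1: [13, 15, 16, 17, 18]; color 2: [8, 9, 10, 11, 12, 14].
(χ(G) = 2 ≤ 3.)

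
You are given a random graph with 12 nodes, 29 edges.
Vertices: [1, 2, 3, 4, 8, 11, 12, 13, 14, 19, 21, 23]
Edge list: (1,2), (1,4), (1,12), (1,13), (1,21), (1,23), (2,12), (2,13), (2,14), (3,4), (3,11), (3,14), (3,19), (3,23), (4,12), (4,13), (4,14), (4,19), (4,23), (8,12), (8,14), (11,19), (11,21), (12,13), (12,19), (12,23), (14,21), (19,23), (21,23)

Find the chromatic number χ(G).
χ(G) = 4

Clique number ω(G) = 4 (lower bound: χ ≥ ω).
The clique on [1, 2, 12, 13] has size 4, forcing χ ≥ 4, and the coloring below uses 4 colors, so χ(G) = 4.
A valid 4-coloring: color 1: [3, 12, 21]; color 2: [2, 4, 8, 11]; color 3: [1, 14, 19]; color 4: [13, 23].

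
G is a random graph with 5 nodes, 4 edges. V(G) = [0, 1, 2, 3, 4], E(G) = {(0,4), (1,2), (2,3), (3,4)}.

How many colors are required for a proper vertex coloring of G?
χ(G) = 2

Clique number ω(G) = 2 (lower bound: χ ≥ ω).
The graph is bipartite (no odd cycle), so 2 colors suffice: χ(G) = 2.
A valid 2-coloring: color 1: [0, 1, 3]; color 2: [2, 4].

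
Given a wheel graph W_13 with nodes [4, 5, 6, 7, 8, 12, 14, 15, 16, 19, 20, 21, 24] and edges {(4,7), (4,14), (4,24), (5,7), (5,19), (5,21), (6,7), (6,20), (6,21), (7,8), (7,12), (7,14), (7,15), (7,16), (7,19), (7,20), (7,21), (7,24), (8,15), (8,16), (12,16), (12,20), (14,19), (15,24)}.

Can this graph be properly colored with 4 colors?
Yes, G is 4-colorable

A valid 4-coloring: color 1: [7]; color 2: [4, 15, 16, 19, 20, 21]; color 3: [5, 6, 8, 12, 14, 24].
(χ(G) = 3 ≤ 4.)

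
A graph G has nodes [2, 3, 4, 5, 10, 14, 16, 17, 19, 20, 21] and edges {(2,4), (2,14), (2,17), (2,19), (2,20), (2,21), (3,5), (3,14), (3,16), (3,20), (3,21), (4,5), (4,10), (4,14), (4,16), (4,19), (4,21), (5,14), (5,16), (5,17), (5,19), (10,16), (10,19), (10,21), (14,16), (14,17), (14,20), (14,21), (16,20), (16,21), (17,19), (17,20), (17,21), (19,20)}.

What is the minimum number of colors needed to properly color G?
χ(G) = 5

Clique number ω(G) = 4 (lower bound: χ ≥ ω).
Suppose a proper 4-coloring c exists. The clique [2, 4, 14, 21] takes 4 distinct colors; by symmetry let c(2) = 1, c(4) = 2, c(14) = 3, c(21) = 4.
- Vertex 16: neighbors [4, 14, 21] already have colors [2, 3, 4] ⇒ c(16) = 1.
- Vertex 5: neighbors [16, 4, 14] already have colors [1, 2, 3] ⇒ c(5) = 4.
- Vertex 19: neighbors [2, 4, 5] already have colors [1, 2, 4] ⇒ c(19) = 3.
- Vertex 10: neighbors [16, 4, 19, 21] already have colors [1, 2, 3, 4] — all 4 colors blocked. Contradiction.
The forced assignments end in a contradiction, so G has no proper 4-coloring (χ ≥ 5).
The coloring below uses 5 colors, so χ(G) = 5.
A valid 5-coloring: color 1: [14, 19]; color 2: [3, 4, 17]; color 3: [5, 20, 21]; color 4: [2, 16]; color 5: [10].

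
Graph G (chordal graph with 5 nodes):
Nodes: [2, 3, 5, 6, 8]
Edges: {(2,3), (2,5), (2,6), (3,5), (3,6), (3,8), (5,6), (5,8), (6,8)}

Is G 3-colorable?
The clique on vertices [3, 5, 6, 8] has size 4 > 3, so it alone needs 4 colors.

No, G is not 3-colorable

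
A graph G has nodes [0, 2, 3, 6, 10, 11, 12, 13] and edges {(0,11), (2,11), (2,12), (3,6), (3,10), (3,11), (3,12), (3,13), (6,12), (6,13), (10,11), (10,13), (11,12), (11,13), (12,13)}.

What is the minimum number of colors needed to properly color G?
Clique number ω(G) = 4 (lower bound: χ ≥ ω).
The clique on [3, 10, 11, 13] has size 4, forcing χ ≥ 4, and the coloring below uses 4 colors, so χ(G) = 4.
A valid 4-coloring: color 1: [6, 11]; color 2: [0, 10, 12]; color 3: [2, 3]; color 4: [13].

χ(G) = 4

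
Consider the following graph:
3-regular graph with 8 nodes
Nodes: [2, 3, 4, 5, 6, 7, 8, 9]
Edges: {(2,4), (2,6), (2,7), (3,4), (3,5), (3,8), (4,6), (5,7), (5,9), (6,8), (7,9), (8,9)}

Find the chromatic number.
Clique number ω(G) = 3 (lower bound: χ ≥ ω).
The clique on [2, 4, 6] has size 3, forcing χ ≥ 3, and the coloring below uses 3 colors, so χ(G) = 3.
A valid 3-coloring: color 1: [4, 5, 8]; color 2: [3, 6, 7]; color 3: [2, 9].

χ(G) = 3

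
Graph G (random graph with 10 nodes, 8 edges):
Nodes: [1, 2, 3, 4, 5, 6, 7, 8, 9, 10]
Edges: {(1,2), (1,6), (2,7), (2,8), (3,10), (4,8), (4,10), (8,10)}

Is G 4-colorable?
A valid 4-coloring: color 1: [2, 5, 6, 9, 10]; color 2: [1, 3, 7, 8]; color 3: [4].
(χ(G) = 3 ≤ 4.)

Yes, G is 4-colorable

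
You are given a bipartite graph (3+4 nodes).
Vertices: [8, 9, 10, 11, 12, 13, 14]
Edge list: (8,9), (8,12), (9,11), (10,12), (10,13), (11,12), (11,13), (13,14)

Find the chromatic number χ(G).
χ(G) = 2

Clique number ω(G) = 2 (lower bound: χ ≥ ω).
The graph is bipartite (no odd cycle), so 2 colors suffice: χ(G) = 2.
A valid 2-coloring: color 1: [9, 12, 13]; color 2: [8, 10, 11, 14].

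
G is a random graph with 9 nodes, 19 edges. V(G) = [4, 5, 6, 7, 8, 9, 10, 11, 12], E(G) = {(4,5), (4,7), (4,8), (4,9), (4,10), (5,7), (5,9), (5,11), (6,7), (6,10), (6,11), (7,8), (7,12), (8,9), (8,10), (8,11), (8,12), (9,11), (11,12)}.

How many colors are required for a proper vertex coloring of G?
χ(G) = 4

Clique number ω(G) = 3 (lower bound: χ ≥ ω).
Odd cycle [12, 11, 9, 4, 7] needs 3 colors (χ ≥ 3).
Vertex 8 is adjacent to every vertex of [4, 7, 9, 11, 12], which already need 3 colors among themselves, so 8 needs a new color (χ ≥ 4).
The coloring below uses 4 colors, so χ(G) = 4.
A valid 4-coloring: color 1: [5, 6, 8]; color 2: [4, 11]; color 3: [7, 9, 10]; color 4: [12].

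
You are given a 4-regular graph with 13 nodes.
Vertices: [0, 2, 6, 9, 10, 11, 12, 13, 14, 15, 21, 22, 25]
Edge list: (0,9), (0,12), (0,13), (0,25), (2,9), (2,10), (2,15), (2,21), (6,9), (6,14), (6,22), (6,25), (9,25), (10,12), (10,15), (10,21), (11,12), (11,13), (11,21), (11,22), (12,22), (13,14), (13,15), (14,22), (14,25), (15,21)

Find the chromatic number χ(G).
χ(G) = 4

Clique number ω(G) = 4 (lower bound: χ ≥ ω).
The clique on [2, 10, 15, 21] has size 4, forcing χ ≥ 4, and the coloring below uses 4 colors, so χ(G) = 4.
A valid 4-coloring: color 1: [6, 12, 13, 21]; color 2: [9, 11, 14, 15]; color 3: [2, 22, 25]; color 4: [0, 10].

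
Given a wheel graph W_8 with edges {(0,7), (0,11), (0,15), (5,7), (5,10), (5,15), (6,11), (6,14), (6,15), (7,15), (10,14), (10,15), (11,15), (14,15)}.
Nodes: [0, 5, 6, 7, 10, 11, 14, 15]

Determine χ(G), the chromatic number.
χ(G) = 4

Clique number ω(G) = 3 (lower bound: χ ≥ ω).
Odd cycle [11, 0, 7, 5, 10, 14, 6] needs 3 colors (χ ≥ 3).
Vertex 15 is adjacent to every vertex of [0, 5, 6, 7, 10, 11, 14], which already need 3 colors among themselves, so 15 needs a new color (χ ≥ 4).
The coloring below uses 4 colors, so χ(G) = 4.
A valid 4-coloring: color 1: [15]; color 2: [7, 11, 14]; color 3: [0, 5, 6]; color 4: [10].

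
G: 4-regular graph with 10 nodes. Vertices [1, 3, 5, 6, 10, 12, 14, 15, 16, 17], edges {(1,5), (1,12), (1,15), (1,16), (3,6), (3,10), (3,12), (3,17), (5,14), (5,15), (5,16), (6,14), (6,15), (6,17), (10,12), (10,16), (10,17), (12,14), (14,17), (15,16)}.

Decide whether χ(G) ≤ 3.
The clique on vertices [1, 5, 15, 16] has size 4 > 3, so it alone needs 4 colors.

No, G is not 3-colorable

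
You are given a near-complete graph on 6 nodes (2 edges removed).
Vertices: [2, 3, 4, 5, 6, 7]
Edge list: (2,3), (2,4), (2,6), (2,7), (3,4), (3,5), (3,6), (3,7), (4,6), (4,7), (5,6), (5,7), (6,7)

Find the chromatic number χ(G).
Clique number ω(G) = 5 (lower bound: χ ≥ ω).
The clique on [2, 3, 4, 6, 7] has size 5, forcing χ ≥ 5, and the coloring below uses 5 colors, so χ(G) = 5.
A valid 5-coloring: color 1: [6]; color 2: [7]; color 3: [3]; color 4: [4, 5]; color 5: [2].

χ(G) = 5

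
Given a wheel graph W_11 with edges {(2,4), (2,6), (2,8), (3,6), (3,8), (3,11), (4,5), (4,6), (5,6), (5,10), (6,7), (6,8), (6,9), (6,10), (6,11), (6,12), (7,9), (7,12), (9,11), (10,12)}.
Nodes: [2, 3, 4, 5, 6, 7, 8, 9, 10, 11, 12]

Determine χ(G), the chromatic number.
Clique number ω(G) = 3 (lower bound: χ ≥ ω).
The clique on [2, 6, 8] has size 3, forcing χ ≥ 3, and the coloring below uses 3 colors, so χ(G) = 3.
A valid 3-coloring: color 1: [6]; color 2: [4, 7, 8, 10, 11]; color 3: [2, 3, 5, 9, 12].

χ(G) = 3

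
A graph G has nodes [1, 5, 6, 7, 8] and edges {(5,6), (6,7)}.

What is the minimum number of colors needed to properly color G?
χ(G) = 2

Clique number ω(G) = 2 (lower bound: χ ≥ ω).
The graph is bipartite (no odd cycle), so 2 colors suffice: χ(G) = 2.
A valid 2-coloring: color 1: [1, 6, 8]; color 2: [5, 7].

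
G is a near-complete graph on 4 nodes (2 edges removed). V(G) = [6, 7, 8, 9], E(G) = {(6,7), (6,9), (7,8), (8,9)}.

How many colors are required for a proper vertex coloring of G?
χ(G) = 2

Clique number ω(G) = 2 (lower bound: χ ≥ ω).
The graph is bipartite (no odd cycle), so 2 colors suffice: χ(G) = 2.
A valid 2-coloring: color 1: [7, 9]; color 2: [6, 8].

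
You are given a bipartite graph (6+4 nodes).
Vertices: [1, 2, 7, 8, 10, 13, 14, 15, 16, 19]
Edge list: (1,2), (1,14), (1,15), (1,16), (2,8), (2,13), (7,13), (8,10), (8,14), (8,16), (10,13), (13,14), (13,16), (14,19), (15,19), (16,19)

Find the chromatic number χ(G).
Clique number ω(G) = 2 (lower bound: χ ≥ ω).
The graph is bipartite (no odd cycle), so 2 colors suffice: χ(G) = 2.
A valid 2-coloring: color 1: [1, 8, 13, 19]; color 2: [2, 7, 10, 14, 15, 16].

χ(G) = 2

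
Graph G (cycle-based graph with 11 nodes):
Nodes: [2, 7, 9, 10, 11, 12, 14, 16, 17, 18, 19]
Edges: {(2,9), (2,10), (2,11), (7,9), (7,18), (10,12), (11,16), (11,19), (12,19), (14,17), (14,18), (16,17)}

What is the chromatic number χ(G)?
χ(G) = 3

Clique number ω(G) = 2 (lower bound: χ ≥ ω).
Odd cycle [10, 2, 11, 19, 12] needs 3 colors (χ ≥ 3).
The coloring below uses 3 colors, so χ(G) = 3.
A valid 3-coloring: color 1: [2, 7, 14, 16, 19]; color 2: [9, 11, 12, 17, 18]; color 3: [10].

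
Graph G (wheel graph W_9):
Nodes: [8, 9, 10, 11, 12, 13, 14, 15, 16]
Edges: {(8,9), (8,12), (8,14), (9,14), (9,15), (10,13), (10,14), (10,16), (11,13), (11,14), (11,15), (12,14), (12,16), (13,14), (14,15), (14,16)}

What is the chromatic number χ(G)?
χ(G) = 3

Clique number ω(G) = 3 (lower bound: χ ≥ ω).
The clique on [8, 9, 14] has size 3, forcing χ ≥ 3, and the coloring below uses 3 colors, so χ(G) = 3.
A valid 3-coloring: color 1: [14]; color 2: [8, 13, 15, 16]; color 3: [9, 10, 11, 12].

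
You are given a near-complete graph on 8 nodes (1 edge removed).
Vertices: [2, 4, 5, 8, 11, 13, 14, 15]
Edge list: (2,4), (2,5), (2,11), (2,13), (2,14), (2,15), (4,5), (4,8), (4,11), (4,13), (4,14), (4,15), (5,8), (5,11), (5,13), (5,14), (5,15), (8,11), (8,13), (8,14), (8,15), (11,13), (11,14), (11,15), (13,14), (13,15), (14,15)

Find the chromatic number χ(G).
χ(G) = 7

Clique number ω(G) = 7 (lower bound: χ ≥ ω).
The clique on [4, 5, 8, 11, 13, 14, 15] has size 7, forcing χ ≥ 7, and the coloring below uses 7 colors, so χ(G) = 7.
A valid 7-coloring: color 1: [14]; color 2: [5]; color 3: [4]; color 4: [11]; color 5: [15]; color 6: [13]; color 7: [2, 8].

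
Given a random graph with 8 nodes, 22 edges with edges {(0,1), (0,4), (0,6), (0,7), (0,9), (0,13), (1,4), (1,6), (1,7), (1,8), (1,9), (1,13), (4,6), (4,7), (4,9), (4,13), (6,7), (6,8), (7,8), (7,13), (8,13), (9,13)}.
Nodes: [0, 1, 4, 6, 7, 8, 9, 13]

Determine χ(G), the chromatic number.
χ(G) = 5

Clique number ω(G) = 5 (lower bound: χ ≥ ω).
The clique on [0, 1, 4, 9, 13] has size 5, forcing χ ≥ 5, and the coloring below uses 5 colors, so χ(G) = 5.
A valid 5-coloring: color 1: [1]; color 2: [0, 8]; color 3: [4]; color 4: [7, 9]; color 5: [6, 13].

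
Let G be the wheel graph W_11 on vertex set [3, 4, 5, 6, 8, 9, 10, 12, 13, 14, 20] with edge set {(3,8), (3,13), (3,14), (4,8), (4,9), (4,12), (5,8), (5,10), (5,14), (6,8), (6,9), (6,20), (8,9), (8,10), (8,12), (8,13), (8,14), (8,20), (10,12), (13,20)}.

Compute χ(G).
Clique number ω(G) = 3 (lower bound: χ ≥ ω).
The clique on [3, 8, 13] has size 3, forcing χ ≥ 3, and the coloring below uses 3 colors, so χ(G) = 3.
A valid 3-coloring: color 1: [8]; color 2: [4, 6, 10, 13, 14]; color 3: [3, 5, 9, 12, 20].

χ(G) = 3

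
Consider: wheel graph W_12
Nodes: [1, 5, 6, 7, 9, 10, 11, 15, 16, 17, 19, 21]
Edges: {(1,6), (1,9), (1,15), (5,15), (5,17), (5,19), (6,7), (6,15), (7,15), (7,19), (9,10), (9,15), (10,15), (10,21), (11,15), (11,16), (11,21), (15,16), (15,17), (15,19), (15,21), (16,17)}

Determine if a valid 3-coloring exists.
No, G is not 3-colorable

Odd cycle [6, 1, 9, 10, 21, 11, 16, 17, 5, 19, 7] needs 3 colors (χ ≥ 3).
Vertex 15 is adjacent to every vertex of [1, 5, 6, 7, 9, 10, 11, 16, 17, 19, 21], which already need 3 colors among themselves, so 15 needs a new color (χ ≥ 4).
Hence χ(G) ≥ 4 > 3, so no proper 3-coloring exists.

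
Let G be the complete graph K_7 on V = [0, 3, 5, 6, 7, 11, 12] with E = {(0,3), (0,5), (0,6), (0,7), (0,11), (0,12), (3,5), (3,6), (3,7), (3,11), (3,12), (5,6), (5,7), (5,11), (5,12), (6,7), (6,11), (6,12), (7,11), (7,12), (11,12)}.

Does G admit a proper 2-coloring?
No, G is not 2-colorable

The clique on vertices [0, 3, 5, 6, 7, 11, 12] has size 7 > 2, so it alone needs 7 colors.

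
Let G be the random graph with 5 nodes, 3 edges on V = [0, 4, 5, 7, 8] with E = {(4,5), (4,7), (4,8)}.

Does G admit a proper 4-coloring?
A valid 4-coloring: color 1: [0, 4]; color 2: [5, 7, 8].
(χ(G) = 2 ≤ 4.)

Yes, G is 4-colorable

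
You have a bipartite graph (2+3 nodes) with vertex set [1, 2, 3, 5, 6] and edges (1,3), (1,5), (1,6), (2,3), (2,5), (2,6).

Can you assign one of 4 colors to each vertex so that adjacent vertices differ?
A valid 4-coloring: color 1: [1, 2]; color 2: [3, 5, 6].
(χ(G) = 2 ≤ 4.)

Yes, G is 4-colorable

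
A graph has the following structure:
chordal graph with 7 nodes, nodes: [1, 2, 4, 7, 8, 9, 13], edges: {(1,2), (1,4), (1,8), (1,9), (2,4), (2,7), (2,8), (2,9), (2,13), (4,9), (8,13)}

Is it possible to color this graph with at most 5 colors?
A valid 5-coloring: color 1: [2]; color 2: [1, 7, 13]; color 3: [4, 8]; color 4: [9].
(χ(G) = 4 ≤ 5.)

Yes, G is 5-colorable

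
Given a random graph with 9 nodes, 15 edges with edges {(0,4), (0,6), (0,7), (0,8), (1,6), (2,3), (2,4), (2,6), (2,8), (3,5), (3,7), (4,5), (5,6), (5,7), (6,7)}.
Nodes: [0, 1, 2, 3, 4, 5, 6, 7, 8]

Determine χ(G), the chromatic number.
Clique number ω(G) = 3 (lower bound: χ ≥ ω).
The clique on [3, 5, 7] has size 3, forcing χ ≥ 3, and the coloring below uses 3 colors, so χ(G) = 3.
A valid 3-coloring: color 1: [3, 4, 6, 8]; color 2: [1, 2, 7]; color 3: [0, 5].

χ(G) = 3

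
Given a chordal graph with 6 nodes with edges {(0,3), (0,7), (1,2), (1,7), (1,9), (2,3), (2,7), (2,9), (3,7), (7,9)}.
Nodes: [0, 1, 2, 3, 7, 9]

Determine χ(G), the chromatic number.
Clique number ω(G) = 4 (lower bound: χ ≥ ω).
The clique on [1, 2, 7, 9] has size 4, forcing χ ≥ 4, and the coloring below uses 4 colors, so χ(G) = 4.
A valid 4-coloring: color 1: [7]; color 2: [0, 2]; color 3: [1, 3]; color 4: [9].

χ(G) = 4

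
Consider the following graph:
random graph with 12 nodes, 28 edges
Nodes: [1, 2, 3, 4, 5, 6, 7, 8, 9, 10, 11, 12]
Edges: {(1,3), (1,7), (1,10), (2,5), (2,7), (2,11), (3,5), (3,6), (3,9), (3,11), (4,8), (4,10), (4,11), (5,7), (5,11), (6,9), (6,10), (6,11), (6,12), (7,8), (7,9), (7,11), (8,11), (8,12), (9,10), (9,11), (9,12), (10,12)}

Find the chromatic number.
χ(G) = 4

Clique number ω(G) = 4 (lower bound: χ ≥ ω).
The clique on [6, 9, 10, 12] has size 4, forcing χ ≥ 4, and the coloring below uses 4 colors, so χ(G) = 4.
A valid 4-coloring: color 1: [10, 11]; color 2: [1, 5, 8, 9]; color 3: [4, 6, 7]; color 4: [2, 3, 12].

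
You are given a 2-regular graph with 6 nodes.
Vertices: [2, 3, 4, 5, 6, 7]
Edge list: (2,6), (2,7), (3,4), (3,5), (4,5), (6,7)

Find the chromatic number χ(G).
Clique number ω(G) = 3 (lower bound: χ ≥ ω).
The clique on [2, 6, 7] has size 3, forcing χ ≥ 3, and the coloring below uses 3 colors, so χ(G) = 3.
A valid 3-coloring: color 1: [5, 7]; color 2: [2, 3]; color 3: [4, 6].

χ(G) = 3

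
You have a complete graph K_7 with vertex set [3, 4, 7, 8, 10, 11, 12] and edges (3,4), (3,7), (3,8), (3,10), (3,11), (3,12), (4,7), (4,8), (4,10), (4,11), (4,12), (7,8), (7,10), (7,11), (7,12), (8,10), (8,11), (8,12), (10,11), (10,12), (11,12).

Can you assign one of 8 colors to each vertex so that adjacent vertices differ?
A valid 8-coloring: color 1: [7]; color 2: [12]; color 3: [8]; color 4: [10]; color 5: [4]; color 6: [3]; color 7: [11].
(χ(G) = 7 ≤ 8.)

Yes, G is 8-colorable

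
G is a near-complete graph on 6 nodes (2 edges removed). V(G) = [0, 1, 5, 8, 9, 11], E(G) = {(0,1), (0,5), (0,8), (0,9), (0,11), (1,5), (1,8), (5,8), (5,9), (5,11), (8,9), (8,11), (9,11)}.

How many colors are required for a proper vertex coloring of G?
χ(G) = 5

Clique number ω(G) = 5 (lower bound: χ ≥ ω).
The clique on [0, 5, 8, 9, 11] has size 5, forcing χ ≥ 5, and the coloring below uses 5 colors, so χ(G) = 5.
A valid 5-coloring: color 1: [0]; color 2: [8]; color 3: [5]; color 4: [1, 9]; color 5: [11].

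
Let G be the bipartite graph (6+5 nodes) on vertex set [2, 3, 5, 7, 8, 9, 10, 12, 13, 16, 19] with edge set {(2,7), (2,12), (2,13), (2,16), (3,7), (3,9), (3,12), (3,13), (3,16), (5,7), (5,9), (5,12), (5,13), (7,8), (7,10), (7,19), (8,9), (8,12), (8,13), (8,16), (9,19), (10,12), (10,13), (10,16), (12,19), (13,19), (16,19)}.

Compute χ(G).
Clique number ω(G) = 2 (lower bound: χ ≥ ω).
The graph is bipartite (no odd cycle), so 2 colors suffice: χ(G) = 2.
A valid 2-coloring: color 1: [7, 9, 12, 13, 16]; color 2: [2, 3, 5, 8, 10, 19].

χ(G) = 2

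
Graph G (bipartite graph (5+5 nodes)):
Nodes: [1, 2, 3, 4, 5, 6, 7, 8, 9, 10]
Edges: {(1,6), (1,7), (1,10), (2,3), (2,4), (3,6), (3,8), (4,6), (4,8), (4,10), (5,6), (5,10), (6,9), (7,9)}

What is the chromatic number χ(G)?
Clique number ω(G) = 2 (lower bound: χ ≥ ω).
The graph is bipartite (no odd cycle), so 2 colors suffice: χ(G) = 2.
A valid 2-coloring: color 1: [2, 6, 7, 8, 10]; color 2: [1, 3, 4, 5, 9].

χ(G) = 2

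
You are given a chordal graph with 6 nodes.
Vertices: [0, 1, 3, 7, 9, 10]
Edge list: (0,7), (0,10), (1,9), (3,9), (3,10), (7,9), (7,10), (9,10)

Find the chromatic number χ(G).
Clique number ω(G) = 3 (lower bound: χ ≥ ω).
The clique on [0, 7, 10] has size 3, forcing χ ≥ 3, and the coloring below uses 3 colors, so χ(G) = 3.
A valid 3-coloring: color 1: [1, 10]; color 2: [0, 9]; color 3: [3, 7].

χ(G) = 3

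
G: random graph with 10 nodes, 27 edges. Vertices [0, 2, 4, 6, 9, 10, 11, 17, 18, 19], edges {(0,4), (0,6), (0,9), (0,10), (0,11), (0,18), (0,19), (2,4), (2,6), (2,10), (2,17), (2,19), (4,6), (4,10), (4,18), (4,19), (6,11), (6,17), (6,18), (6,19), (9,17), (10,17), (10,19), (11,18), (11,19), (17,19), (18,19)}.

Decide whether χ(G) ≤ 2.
The clique on vertices [0, 6, 11, 18, 19] has size 5 > 2, so it alone needs 5 colors.

No, G is not 2-colorable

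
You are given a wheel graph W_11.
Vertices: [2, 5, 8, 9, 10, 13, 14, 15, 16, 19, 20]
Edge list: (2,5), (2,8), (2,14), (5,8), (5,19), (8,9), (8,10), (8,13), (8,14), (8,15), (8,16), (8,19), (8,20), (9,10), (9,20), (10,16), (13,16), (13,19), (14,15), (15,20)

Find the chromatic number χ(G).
χ(G) = 3

Clique number ω(G) = 3 (lower bound: χ ≥ ω).
The clique on [2, 5, 8] has size 3, forcing χ ≥ 3, and the coloring below uses 3 colors, so χ(G) = 3.
A valid 3-coloring: color 1: [8]; color 2: [2, 9, 15, 16, 19]; color 3: [5, 10, 13, 14, 20].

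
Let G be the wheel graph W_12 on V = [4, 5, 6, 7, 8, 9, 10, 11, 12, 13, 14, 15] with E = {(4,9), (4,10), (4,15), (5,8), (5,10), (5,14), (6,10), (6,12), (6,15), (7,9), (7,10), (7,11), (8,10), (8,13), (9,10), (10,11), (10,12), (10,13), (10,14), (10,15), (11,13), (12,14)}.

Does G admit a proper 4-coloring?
A valid 4-coloring: color 1: [10]; color 2: [4, 5, 6, 7, 13]; color 3: [8, 9, 11, 14, 15]; color 4: [12].
(χ(G) = 4 ≤ 4.)

Yes, G is 4-colorable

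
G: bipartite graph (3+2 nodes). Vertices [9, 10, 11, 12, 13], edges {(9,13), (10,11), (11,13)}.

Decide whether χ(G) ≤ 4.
A valid 4-coloring: color 1: [10, 12, 13]; color 2: [9, 11].
(χ(G) = 2 ≤ 4.)

Yes, G is 4-colorable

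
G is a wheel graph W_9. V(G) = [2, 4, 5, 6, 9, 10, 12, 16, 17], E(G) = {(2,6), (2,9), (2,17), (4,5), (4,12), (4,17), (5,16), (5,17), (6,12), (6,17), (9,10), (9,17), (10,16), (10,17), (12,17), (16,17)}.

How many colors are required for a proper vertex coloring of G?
Clique number ω(G) = 3 (lower bound: χ ≥ ω).
The clique on [2, 9, 17] has size 3, forcing χ ≥ 3, and the coloring below uses 3 colors, so χ(G) = 3.
A valid 3-coloring: color 1: [17]; color 2: [2, 5, 10, 12]; color 3: [4, 6, 9, 16].

χ(G) = 3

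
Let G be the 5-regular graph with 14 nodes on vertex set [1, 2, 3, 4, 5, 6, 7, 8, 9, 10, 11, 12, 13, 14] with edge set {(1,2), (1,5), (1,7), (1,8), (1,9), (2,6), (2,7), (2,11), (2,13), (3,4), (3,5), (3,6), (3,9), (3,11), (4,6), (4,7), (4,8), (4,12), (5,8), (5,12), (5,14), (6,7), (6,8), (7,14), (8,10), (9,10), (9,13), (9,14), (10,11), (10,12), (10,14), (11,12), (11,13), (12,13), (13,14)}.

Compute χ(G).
χ(G) = 4

Clique number ω(G) = 3 (lower bound: χ ≥ ω).
Suppose a proper 3-coloring c exists. The clique [1, 2, 7] takes 3 distinct colors; by symmetry let c(1) = 1, c(2) = 2, c(7) = 3.
- Vertex 6: neighbors [2, 7] already have colors [2, 3] ⇒ c(6) = 1.
- Vertex 4: neighbors [6, 7] already have colors [1, 3] ⇒ c(4) = 2.
- Vertex 3: neighbors [6, 4] already have colors [1, 2] ⇒ c(3) = 3.
- Vertex 5: neighbors [1, 3] already have colors [1, 3] ⇒ c(5) = 2.
- Vertex 9: neighbors [1, 3] already have colors [1, 3] ⇒ c(9) = 2.
- Vertex 11: neighbors [2, 3] already have colors [2, 3] ⇒ c(11) = 1.
- Vertex 10: neighbors [11, 9] already have colors [1, 2] ⇒ c(10) = 3.
- Vertex 12: neighbors [11, 4, 10] already have colors [1, 2, 3] — all 3 colors blocked. Contradiction.
The forced assignments end in a contradiction, so G has no proper 3-coloring (χ ≥ 4).
The coloring below uses 4 colors, so χ(G) = 4.
A valid 4-coloring: color 1: [1, 6, 11, 14]; color 2: [3, 7, 10, 13]; color 3: [2, 4, 5, 9]; color 4: [8, 12].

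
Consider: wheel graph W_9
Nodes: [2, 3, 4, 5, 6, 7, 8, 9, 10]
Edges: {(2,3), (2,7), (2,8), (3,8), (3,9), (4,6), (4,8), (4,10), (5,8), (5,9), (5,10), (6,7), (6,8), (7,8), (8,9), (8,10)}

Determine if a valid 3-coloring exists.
A valid 3-coloring: color 1: [8]; color 2: [2, 6, 9, 10]; color 3: [3, 4, 5, 7].
(χ(G) = 3 ≤ 3.)

Yes, G is 3-colorable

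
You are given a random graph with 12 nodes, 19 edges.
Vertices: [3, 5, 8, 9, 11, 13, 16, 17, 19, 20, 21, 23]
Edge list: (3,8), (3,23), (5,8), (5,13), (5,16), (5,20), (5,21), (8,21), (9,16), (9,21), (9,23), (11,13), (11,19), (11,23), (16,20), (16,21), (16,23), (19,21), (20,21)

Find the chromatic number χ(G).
χ(G) = 4

Clique number ω(G) = 4 (lower bound: χ ≥ ω).
The clique on [5, 16, 20, 21] has size 4, forcing χ ≥ 4, and the coloring below uses 4 colors, so χ(G) = 4.
A valid 4-coloring: color 1: [13, 17, 21, 23]; color 2: [3, 5, 9, 11]; color 3: [8, 16, 19]; color 4: [20].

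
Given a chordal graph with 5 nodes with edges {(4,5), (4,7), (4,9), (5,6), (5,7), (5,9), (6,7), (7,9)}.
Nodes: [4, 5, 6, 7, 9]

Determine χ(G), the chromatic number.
Clique number ω(G) = 4 (lower bound: χ ≥ ω).
The clique on [4, 5, 7, 9] has size 4, forcing χ ≥ 4, and the coloring below uses 4 colors, so χ(G) = 4.
A valid 4-coloring: color 1: [7]; color 2: [5]; color 3: [4, 6]; color 4: [9].

χ(G) = 4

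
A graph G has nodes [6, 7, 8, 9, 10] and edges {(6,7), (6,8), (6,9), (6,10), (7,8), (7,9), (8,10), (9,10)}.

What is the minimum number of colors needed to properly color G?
Clique number ω(G) = 3 (lower bound: χ ≥ ω).
The clique on [6, 8, 10] has size 3, forcing χ ≥ 3, and the coloring below uses 3 colors, so χ(G) = 3.
A valid 3-coloring: color 1: [6]; color 2: [8, 9]; color 3: [7, 10].

χ(G) = 3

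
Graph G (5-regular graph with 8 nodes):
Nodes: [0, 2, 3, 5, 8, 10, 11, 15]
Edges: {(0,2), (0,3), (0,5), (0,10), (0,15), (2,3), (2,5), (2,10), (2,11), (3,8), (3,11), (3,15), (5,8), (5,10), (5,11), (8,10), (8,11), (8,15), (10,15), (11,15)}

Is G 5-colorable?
Yes, G is 5-colorable

A valid 5-coloring: color 1: [10, 11]; color 2: [3, 5]; color 3: [0, 8]; color 4: [2, 15].
(χ(G) = 4 ≤ 5.)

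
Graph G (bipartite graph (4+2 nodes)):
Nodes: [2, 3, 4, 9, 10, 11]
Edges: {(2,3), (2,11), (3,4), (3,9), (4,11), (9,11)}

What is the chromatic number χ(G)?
Clique number ω(G) = 2 (lower bound: χ ≥ ω).
The graph is bipartite (no odd cycle), so 2 colors suffice: χ(G) = 2.
A valid 2-coloring: color 1: [3, 10, 11]; color 2: [2, 4, 9].

χ(G) = 2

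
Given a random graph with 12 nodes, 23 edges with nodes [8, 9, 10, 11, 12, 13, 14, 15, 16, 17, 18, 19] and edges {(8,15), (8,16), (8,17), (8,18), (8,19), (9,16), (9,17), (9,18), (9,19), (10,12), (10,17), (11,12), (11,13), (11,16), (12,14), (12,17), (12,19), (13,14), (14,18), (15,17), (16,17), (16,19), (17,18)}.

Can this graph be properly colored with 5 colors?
A valid 5-coloring: color 1: [11, 14, 17, 19]; color 2: [8, 9, 12, 13]; color 3: [10, 15, 16, 18].
(χ(G) = 3 ≤ 5.)

Yes, G is 5-colorable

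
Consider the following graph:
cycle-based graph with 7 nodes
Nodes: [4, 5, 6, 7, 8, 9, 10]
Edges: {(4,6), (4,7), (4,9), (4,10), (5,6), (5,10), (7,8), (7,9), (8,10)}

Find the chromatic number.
χ(G) = 3

Clique number ω(G) = 3 (lower bound: χ ≥ ω).
The clique on [4, 7, 9] has size 3, forcing χ ≥ 3, and the coloring below uses 3 colors, so χ(G) = 3.
A valid 3-coloring: color 1: [4, 5, 8]; color 2: [6, 7, 10]; color 3: [9].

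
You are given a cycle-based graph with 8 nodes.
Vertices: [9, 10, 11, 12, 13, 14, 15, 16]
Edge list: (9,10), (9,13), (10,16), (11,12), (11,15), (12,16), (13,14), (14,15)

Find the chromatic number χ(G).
χ(G) = 2

Clique number ω(G) = 2 (lower bound: χ ≥ ω).
The graph is bipartite (no odd cycle), so 2 colors suffice: χ(G) = 2.
A valid 2-coloring: color 1: [9, 11, 14, 16]; color 2: [10, 12, 13, 15].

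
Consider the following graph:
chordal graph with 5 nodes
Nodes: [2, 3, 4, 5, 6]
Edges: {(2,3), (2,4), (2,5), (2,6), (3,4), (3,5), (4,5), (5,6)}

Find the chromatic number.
Clique number ω(G) = 4 (lower bound: χ ≥ ω).
The clique on [2, 3, 4, 5] has size 4, forcing χ ≥ 4, and the coloring below uses 4 colors, so χ(G) = 4.
A valid 4-coloring: color 1: [2]; color 2: [5]; color 3: [3, 6]; color 4: [4].

χ(G) = 4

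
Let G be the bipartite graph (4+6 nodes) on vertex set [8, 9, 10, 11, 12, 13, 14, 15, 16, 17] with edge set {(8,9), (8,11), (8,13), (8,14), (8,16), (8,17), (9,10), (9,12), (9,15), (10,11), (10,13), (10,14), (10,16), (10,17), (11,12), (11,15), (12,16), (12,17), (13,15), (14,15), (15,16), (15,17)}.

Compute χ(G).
χ(G) = 2

Clique number ω(G) = 2 (lower bound: χ ≥ ω).
The graph is bipartite (no odd cycle), so 2 colors suffice: χ(G) = 2.
A valid 2-coloring: color 1: [8, 10, 12, 15]; color 2: [9, 11, 13, 14, 16, 17].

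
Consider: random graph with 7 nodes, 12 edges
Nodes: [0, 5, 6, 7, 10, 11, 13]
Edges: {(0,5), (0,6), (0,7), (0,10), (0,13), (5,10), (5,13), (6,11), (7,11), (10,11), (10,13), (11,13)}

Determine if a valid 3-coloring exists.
The clique on vertices [0, 5, 10, 13] has size 4 > 3, so it alone needs 4 colors.

No, G is not 3-colorable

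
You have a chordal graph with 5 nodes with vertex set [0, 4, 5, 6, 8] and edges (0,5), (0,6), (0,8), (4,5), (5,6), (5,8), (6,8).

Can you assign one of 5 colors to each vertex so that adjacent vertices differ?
A valid 5-coloring: color 1: [5]; color 2: [4, 6]; color 3: [0]; color 4: [8].
(χ(G) = 4 ≤ 5.)

Yes, G is 5-colorable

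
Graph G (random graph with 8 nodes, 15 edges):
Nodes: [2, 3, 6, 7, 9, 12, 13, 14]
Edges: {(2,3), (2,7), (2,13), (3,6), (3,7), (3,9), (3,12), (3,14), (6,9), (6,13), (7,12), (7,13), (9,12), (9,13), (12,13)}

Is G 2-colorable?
No, G is not 2-colorable

The clique on vertices [3, 9, 12] has size 3 > 2, so it alone needs 3 colors.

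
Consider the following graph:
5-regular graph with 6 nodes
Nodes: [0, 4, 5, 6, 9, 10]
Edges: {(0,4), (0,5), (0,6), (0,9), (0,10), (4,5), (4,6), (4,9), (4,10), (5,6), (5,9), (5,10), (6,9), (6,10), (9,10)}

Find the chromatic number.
Clique number ω(G) = 6 (lower bound: χ ≥ ω).
The clique on [0, 4, 5, 6, 9, 10] has size 6, forcing χ ≥ 6, and the coloring below uses 6 colors, so χ(G) = 6.
A valid 6-coloring: color 1: [10]; color 2: [4]; color 3: [9]; color 4: [6]; color 5: [0]; color 6: [5].

χ(G) = 6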